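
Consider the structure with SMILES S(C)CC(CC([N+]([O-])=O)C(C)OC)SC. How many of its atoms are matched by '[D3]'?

4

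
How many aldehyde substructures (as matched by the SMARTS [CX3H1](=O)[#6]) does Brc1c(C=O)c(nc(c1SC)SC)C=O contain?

2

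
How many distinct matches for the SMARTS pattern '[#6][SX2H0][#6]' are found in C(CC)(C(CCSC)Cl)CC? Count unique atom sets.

1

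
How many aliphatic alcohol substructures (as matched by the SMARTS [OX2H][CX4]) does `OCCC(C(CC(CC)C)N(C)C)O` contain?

2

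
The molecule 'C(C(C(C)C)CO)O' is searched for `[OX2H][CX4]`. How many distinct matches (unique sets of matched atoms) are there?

2

[OX2H][CX4] is the SMARTS for an aliphatic alcohol: a hydroxyl oxygen bound to an sp3 (X4) carbon.
The molecule carries 2 separate instances of a hydroxyl group (-OH) meeting every constraint; each maps to a distinct set of atoms, giving 2 matches.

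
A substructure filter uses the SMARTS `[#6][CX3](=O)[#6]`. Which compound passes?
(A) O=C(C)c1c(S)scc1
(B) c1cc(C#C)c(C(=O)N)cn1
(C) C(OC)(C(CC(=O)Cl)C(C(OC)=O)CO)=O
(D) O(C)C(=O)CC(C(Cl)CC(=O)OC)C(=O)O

A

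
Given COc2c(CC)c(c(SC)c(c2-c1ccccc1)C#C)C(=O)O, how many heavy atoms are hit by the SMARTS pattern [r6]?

The query [r6] means: r6 matches atoms in a six-membered ring.
Check the 23 heavy atoms by environment: 12× c (aromatic, in 6-ring) → match; 7× C (acyclic) → no; 3× O (acyclic) → no; 1× S (acyclic) → no.
That gives 12 matching atoms.

12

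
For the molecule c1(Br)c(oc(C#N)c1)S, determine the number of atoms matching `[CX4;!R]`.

The query [CX4;!R] means: aliphatic carbon with four total connections, not in a ring.
Check the 9 heavy atoms by environment: 1× o (aromatic, X2, in 5-ring) → no; 4× c (aromatic, X3, in 5-ring) → no; 1× S (X2, acyclic) → no; 1× C (X2, acyclic) → no; 1× N (X1, acyclic) → no; 1× Br (X1, acyclic) → no.
No environment satisfies the query, so 0 matching atoms.

0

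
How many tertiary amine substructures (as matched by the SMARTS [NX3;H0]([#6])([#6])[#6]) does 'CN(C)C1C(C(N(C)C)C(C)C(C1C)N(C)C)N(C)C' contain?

4

[NX3;H0]([#6])([#6])[#6] is the SMARTS for a tertiary amine: a trivalent nitrogen with no H, bonded to three carbons.
The molecule carries 4 separate instances of a dimethylamino group (-N(CH3)2) meeting every constraint; each maps to a distinct set of atoms, giving 4 matches.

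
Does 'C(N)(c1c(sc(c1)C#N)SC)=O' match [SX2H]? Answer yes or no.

The pattern [SX2H] describes an aliphatic sulfur with two connections, one being H — a thiol.
The closest candidate here is a methylthio ether (-SCH3), but the sulfur has H0 (bonded to two carbons), not H1. No other fragment satisfies the full query, so there is no match.

No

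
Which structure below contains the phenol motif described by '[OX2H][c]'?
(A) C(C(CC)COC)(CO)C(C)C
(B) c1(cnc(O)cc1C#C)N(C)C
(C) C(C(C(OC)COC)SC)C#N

B

[OX2H][c] describes a hydroxyl oxygen attached to an aromatic carbon (a phenol).
(A) has a hydroxyl group (-OH) but the -OH is on an aliphatic carbon, not an aromatic c.
(B) contains a hydroxyl group (-OH), which satisfies every atom and bond constraint.
(C) has a methoxy ether (-OCH3) but the oxygen has H0, not H1.
So the answer is (B).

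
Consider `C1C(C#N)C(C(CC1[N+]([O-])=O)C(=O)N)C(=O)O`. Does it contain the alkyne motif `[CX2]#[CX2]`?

No

The pattern [CX2]#[CX2] describes a carbon-carbon triple bond — an alkyne.
The closest candidate here is a nitrile (-C#N), but the triple bond is C#N, not C#C. No other fragment satisfies the full query, so there is no match.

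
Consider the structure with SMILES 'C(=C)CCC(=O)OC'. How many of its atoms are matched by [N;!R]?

0

The query [N;!R] means: aliphatic nitrogen not in a ring.
Check the 8 heavy atoms by environment: 6× C (acyclic) → no; 2× O (acyclic) → no.
No environment satisfies the query, so 0 matching atoms.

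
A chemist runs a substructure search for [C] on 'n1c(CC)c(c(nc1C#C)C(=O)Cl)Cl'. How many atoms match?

5

The query [C] means: uppercase C matches aliphatic (non-aromatic) carbon only.
Check the 14 heavy atoms by environment: 2× n (aromatic) → no; 4× c (aromatic) → no; 5× C → match; 2× Cl → no; 1× O → no.
That gives 5 matching atoms.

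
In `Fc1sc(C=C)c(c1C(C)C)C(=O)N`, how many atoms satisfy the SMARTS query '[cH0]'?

4

The query [cH0] means: aromatic carbon with no attached hydrogen (substituted or ring-fusion).
Check the 14 heavy atoms by environment: 1× s (aromatic, H0) → no; 4× c (aromatic, H0) → match; 1× C (H0) → no; 1× O (H0) → no; 1× N (H2) → no; 2× C (H1) → no; 1× C (H2) → no; 2× C (H3) → no; 1× F (H0) → no.
That gives 4 matching atoms.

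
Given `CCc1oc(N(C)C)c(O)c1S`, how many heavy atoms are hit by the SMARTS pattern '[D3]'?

5

The query [D3] means: atom with exactly three heavy-atom neighbours.
Check the 12 heavy atoms by environment: 1× o (aromatic, D2) → no; 4× c (aromatic, D3) → match; 1× C (D2) → no; 3× C (D1) → no; 1× N (D3) → match; 1× O (D1) → no; 1× S (D1) → no.
Summing the matching environments: 4 + 1 = 5 matching atoms.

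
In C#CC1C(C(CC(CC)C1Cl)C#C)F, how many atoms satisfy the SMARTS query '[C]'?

12

The query [C] means: uppercase C matches aliphatic (non-aromatic) carbon only.
Check the 14 heavy atoms by environment: 12× C → match; 1× F → no; 1× Cl → no.
That gives 12 matching atoms.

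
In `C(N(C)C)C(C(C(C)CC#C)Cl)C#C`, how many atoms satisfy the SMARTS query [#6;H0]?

The query [#6;H0] means: any carbon with no attached hydrogen.
Check the 14 heavy atoms by environment: 2× C (H2) → no; 5× C (H1) → no; 2× C (H0) → match; 3× C (H3) → no; 1× Cl (H0) → no; 1× N (H0) → no.
That gives 2 matching atoms.

2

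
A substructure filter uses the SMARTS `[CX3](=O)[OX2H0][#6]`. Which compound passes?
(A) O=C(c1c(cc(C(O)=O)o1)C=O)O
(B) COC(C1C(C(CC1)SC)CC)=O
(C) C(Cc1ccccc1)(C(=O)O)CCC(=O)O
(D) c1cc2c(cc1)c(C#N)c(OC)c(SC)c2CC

[CX3](=O)[OX2H0][#6] describes a carbonyl carbon bonded to an oxygen that is itself bonded to carbon (no H on that O) (an ester).
(A) has a carboxylic acid group (-C(=O)OH) but the singly-bonded O carries H (OX2H1, not H0).
(B) contains a methyl-ester group (-C(=O)OCH3), which satisfies every atom and bond constraint.
(C) has a carboxylic acid group (-C(=O)OH) but the singly-bonded O carries H (OX2H1, not H0).
(D) has a methoxy ether (-OCH3) but the ether oxygen is not adjacent to a C=O carbon.
So the answer is (B).

B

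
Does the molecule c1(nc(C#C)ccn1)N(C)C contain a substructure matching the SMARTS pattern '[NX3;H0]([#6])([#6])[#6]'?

The pattern [NX3;H0]([#6])([#6])[#6] describes a trivalent nitrogen with no H, bonded to three carbons — a tertiary amine.
The molecule carries a dimethylamino group (-N(CH3)2), whose atoms satisfy every constraint of the query, so the pattern matches.

Yes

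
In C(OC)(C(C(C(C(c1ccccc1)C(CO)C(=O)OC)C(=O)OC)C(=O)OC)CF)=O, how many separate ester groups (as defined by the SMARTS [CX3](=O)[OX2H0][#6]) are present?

4

[CX3](=O)[OX2H0][#6] is the SMARTS for an ester: a carbonyl carbon bonded to an oxygen that is itself bonded to carbon (no H on that O).
The molecule carries 4 separate instances of a methyl-ester group (-C(=O)OCH3) meeting every constraint; each maps to a distinct set of atoms, giving 4 matches.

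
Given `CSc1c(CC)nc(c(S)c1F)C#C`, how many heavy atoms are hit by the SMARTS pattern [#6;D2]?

2

Check the 14 heavy atoms by environment: 1× n (aromatic, D2) → no; 5× c (aromatic, D3) → no; 1× F (D1) → no; 2× C (D2) → match; 3× C (D1) → no; 1× S (D1) → no; 1× S (D2) → no.
That gives 2 matching atoms.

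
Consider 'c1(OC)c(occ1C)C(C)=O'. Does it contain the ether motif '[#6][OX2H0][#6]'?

The pattern [#6][OX2H0][#6] describes an aliphatic oxygen bridging two carbons with no H on the oxygen — an ether.
The molecule carries a methoxy ether (-OCH3), whose atoms satisfy every constraint of the query, so the pattern matches.

Yes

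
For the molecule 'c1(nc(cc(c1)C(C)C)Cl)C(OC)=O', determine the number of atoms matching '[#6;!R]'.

Check the 14 heavy atoms by environment: 1× n (aromatic, in 6-ring) → no; 5× c (aromatic, in 6-ring) → no; 5× C (acyclic) → match; 1× Cl (acyclic) → no; 2× O (acyclic) → no.
That gives 5 matching atoms.

5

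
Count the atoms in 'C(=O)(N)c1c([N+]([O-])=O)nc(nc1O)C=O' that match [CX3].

The query [CX3] means: C with X3: aliphatic carbon with exactly 3 total connections.
Check the 15 heavy atoms by environment: 2× n (aromatic, X2) → no; 4× c (aromatic, X3) → no; 2× C (X3) → match; 3× O (X1) → no; 1× N (charge +1, X3) → no; 1× O (charge -1, X1) → no; 1× N (X3) → no; 1× O (X2) → no.
That gives 2 matching atoms.

2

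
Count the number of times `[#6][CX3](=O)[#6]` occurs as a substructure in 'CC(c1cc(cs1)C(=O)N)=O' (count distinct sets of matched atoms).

1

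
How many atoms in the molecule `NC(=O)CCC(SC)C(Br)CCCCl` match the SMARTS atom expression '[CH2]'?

5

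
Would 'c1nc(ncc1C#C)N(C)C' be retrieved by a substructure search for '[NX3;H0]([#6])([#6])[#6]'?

The pattern [NX3;H0]([#6])([#6])[#6] describes a trivalent nitrogen with no H, bonded to three carbons — a tertiary amine.
The molecule carries a dimethylamino group (-N(CH3)2), whose atoms satisfy every constraint of the query, so the pattern matches.

Yes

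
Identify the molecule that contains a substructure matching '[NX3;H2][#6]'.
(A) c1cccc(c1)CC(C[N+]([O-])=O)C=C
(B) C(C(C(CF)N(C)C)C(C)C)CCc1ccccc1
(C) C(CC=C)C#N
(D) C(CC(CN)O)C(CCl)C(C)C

D

[NX3;H2][#6] describes a trivalent nitrogen with two H attached to carbon (a primary amine).
(A) has a nitro group (-[N+](=O)[O-]) but the nitrogen is [N+] with no H, not NX3H2.
(B) has a dimethylamino group (-N(CH3)2) but the nitrogen has H0, not H2.
(C) has a nitrile (-C#N) but the nitrogen is NX1 (triple-bonded), not NX3 with two H.
(D) contains a primary amino group (-NH2), which satisfies every atom and bond constraint.
So the answer is (D).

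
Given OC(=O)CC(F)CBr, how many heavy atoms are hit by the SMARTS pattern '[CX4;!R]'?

3

The query [CX4;!R] means: aliphatic carbon with four total connections, not in a ring.
Check the 8 heavy atoms by environment: 3× C (X4, acyclic) → match; 1× F (X1, acyclic) → no; 1× C (X3, acyclic) → no; 1× O (X1, acyclic) → no; 1× O (X2, acyclic) → no; 1× Br (X1, acyclic) → no.
That gives 3 matching atoms.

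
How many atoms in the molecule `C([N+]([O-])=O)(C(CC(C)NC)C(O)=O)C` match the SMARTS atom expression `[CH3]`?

3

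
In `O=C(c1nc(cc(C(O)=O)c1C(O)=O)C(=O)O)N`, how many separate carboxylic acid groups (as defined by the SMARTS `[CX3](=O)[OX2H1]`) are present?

3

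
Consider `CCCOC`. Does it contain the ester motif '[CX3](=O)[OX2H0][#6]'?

No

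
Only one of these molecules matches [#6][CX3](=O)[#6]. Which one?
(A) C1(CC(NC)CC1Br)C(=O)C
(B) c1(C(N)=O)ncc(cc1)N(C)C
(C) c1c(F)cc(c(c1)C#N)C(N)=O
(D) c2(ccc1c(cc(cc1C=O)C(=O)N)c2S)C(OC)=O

A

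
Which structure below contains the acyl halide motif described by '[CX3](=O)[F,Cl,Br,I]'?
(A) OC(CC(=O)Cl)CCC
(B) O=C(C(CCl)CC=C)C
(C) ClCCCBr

A

[CX3](=O)[F,Cl,Br,I] describes a carbonyl carbon bonded to a halogen (an acyl halide).
(A) contains an acyl chloride (-C(=O)Cl), which satisfies every atom and bond constraint.
(B) has a chloro substituent but the Cl is not on a carbonyl carbon.
(C) has a chloro substituent but the Cl is not on a carbonyl carbon.
So the answer is (A).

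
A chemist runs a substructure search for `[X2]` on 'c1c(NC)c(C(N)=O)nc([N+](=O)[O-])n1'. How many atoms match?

The query [X2] means: any atom with exactly two total connections (bonds + H).
Check the 14 heavy atoms by environment: 2× n (aromatic, X2) → match; 4× c (aromatic, X3) → no; 2× N (X3) → no; 1× C (X4) → no; 1× N (charge +1, X3) → no; 1× O (charge -1, X1) → no; 2× O (X1) → no; 1× C (X3) → no.
That gives 2 matching atoms.

2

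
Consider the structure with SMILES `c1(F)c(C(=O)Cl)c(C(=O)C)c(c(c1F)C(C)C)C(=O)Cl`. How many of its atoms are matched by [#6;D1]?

Check the 20 heavy atoms by environment: 6× c (aromatic, D3) → no; 4× C (D3) → no; 3× O (D1) → no; 3× C (D1) → match; 2× Cl (D1) → no; 2× F (D1) → no.
That gives 3 matching atoms.

3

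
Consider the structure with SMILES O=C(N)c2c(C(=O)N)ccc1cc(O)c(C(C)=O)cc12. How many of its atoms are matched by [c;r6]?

10

The query [c;r6] means: aromatic carbon that belongs to a six-membered ring.
Check the 20 heavy atoms by environment: 10× c (aromatic, in 6-ring) → match; 4× C (acyclic) → no; 4× O (acyclic) → no; 2× N (acyclic) → no.
That gives 10 matching atoms.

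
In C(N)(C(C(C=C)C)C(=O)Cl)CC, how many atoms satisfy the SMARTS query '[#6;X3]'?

3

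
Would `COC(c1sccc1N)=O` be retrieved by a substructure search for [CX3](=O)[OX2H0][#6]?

The pattern [CX3](=O)[OX2H0][#6] describes a carbonyl carbon bonded to an oxygen that is itself bonded to carbon (no H on that O) — an ester.
The molecule carries a methyl-ester group (-C(=O)OCH3), whose atoms satisfy every constraint of the query, so the pattern matches.

Yes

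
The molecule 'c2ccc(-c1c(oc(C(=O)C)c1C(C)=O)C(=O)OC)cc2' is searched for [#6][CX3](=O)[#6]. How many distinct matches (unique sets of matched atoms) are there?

[#6][CX3](=O)[#6] is the SMARTS for a ketone: a carbonyl carbon (no H) flanked by two carbons.
The molecule carries 2 separate instances of an acetyl/ketone group (-C(=O)CH3) meeting every constraint; each maps to a distinct set of atoms, giving 2 matches.

2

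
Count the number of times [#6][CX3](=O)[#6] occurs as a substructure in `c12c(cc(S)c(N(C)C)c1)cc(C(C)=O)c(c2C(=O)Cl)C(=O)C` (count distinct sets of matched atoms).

2

[#6][CX3](=O)[#6] is the SMARTS for a ketone: a carbonyl carbon (no H) flanked by two carbons.
The molecule carries 2 separate instances of an acetyl/ketone group (-C(=O)CH3) meeting every constraint; each maps to a distinct set of atoms, giving 2 matches.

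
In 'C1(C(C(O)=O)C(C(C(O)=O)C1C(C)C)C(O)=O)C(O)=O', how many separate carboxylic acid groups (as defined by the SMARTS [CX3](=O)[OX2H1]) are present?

4

[CX3](=O)[OX2H1] is the SMARTS for a carboxylic acid: an sp2 carbon double-bonded to O and single-bonded to an -OH oxygen.
The molecule carries 4 separate instances of a carboxylic acid group (-C(=O)OH) meeting every constraint; each maps to a distinct set of atoms, giving 4 matches.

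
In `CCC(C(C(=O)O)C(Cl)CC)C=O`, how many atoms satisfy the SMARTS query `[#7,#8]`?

The query [#7,#8] means: nitrogen or oxygen (comma = OR).
Check the 13 heavy atoms by environment: 9× C → no; 3× O → match; 1× Cl → no.
That gives 3 matching atoms.

3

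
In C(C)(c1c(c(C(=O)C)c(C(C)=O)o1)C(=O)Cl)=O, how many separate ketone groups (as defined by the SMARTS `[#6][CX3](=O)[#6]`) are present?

3

[#6][CX3](=O)[#6] is the SMARTS for a ketone: a carbonyl carbon (no H) flanked by two carbons.
The molecule carries 3 separate instances of an acetyl/ketone group (-C(=O)CH3) meeting every constraint; each maps to a distinct set of atoms, giving 3 matches.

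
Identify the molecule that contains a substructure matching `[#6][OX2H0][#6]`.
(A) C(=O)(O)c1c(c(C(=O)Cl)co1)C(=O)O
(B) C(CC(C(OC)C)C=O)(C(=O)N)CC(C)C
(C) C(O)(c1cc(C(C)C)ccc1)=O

B

[#6][OX2H0][#6] describes an aliphatic oxygen bridging two carbons with no H on the oxygen (an ether).
(A) has a carboxylic acid group (-C(=O)OH) but the -OH oxygen has H1; the =O is OX1, not OX2.
(B) contains a methoxy ether (-OCH3), which satisfies every atom and bond constraint.
(C) has a carboxylic acid group (-C(=O)OH) but the -OH oxygen has H1; the =O is OX1, not OX2.
So the answer is (B).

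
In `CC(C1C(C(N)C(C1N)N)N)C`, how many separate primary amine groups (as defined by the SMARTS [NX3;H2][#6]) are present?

[NX3;H2][#6] is the SMARTS for a primary amine: a trivalent nitrogen with two H attached to carbon.
The molecule carries 4 separate instances of a primary amino group (-NH2) meeting every constraint; each maps to a distinct set of atoms, giving 4 matches.

4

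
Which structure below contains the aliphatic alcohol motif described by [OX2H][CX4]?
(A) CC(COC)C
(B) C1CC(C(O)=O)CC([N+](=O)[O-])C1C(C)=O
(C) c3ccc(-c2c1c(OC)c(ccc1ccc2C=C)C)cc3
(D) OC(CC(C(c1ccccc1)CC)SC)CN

D

[OX2H][CX4] describes a hydroxyl oxygen bound to an sp3 (X4) carbon (an aliphatic alcohol).
(A) has a methoxy ether (-OCH3) but the oxygen has H0 (ether), not H1.
(B) has a carboxylic acid group (-C(=O)OH) but the -OH is on a CX3 carbonyl carbon, not a CX4 carbon.
(C) has a methoxy ether (-OCH3) but the oxygen has H0 (ether), not H1.
(D) contains a hydroxyl group (-OH), which satisfies every atom and bond constraint.
So the answer is (D).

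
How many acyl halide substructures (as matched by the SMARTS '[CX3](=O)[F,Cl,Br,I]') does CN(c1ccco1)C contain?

0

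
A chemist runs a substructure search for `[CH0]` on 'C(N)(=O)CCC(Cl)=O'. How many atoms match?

2

Check the 8 heavy atoms by environment: 2× C (H2) → no; 2× C (H0) → match; 2× O (H0) → no; 1× Cl (H0) → no; 1× N (H2) → no.
That gives 2 matching atoms.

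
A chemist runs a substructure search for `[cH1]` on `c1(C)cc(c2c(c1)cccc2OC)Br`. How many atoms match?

5

Check the 14 heavy atoms by environment: 5× c (aromatic, H0) → no; 5× c (aromatic, H1) → match; 1× O (H0) → no; 2× C (H3) → no; 1× Br (H0) → no.
That gives 5 matching atoms.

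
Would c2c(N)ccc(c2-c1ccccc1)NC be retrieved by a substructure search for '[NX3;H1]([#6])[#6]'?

Yes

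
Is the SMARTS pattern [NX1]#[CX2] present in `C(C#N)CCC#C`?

Yes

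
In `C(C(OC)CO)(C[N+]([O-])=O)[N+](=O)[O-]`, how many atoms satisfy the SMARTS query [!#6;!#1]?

8

The query [!#6;!#1] means: not carbon and not hydrogen — any heteroatom.
Check the 13 heavy atoms by environment: 5× C → no; 2× N (charge +1) → match; 2× O (charge -1) → match; 4× O → match.
Summing the matching environments: 2 + 2 + 4 = 8 matching atoms.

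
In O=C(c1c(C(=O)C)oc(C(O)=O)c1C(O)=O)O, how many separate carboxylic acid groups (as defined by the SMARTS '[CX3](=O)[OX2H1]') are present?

3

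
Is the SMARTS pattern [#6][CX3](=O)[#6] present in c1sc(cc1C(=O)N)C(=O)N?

The pattern [#6][CX3](=O)[#6] describes a carbonyl carbon (no H) flanked by two carbons — a ketone.
The closest candidate here is a primary amide (-C(=O)NH2), but one neighbour of the carbonyl carbon is N, not C. No other fragment satisfies the full query, so there is no match.

No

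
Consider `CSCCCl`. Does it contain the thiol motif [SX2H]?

The pattern [SX2H] describes an aliphatic sulfur with two connections, one being H — a thiol.
The closest candidate here is a methylthio ether (-SCH3), but the sulfur has H0 (bonded to two carbons), not H1. No other fragment satisfies the full query, so there is no match.

No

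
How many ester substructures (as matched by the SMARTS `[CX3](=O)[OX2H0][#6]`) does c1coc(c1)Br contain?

0

[CX3](=O)[OX2H0][#6] is the SMARTS for an ester: a carbonyl carbon bonded to an oxygen that is itself bonded to carbon (no H on that O).
No fragment in the molecule satisfies every constraint, giving 0 matches.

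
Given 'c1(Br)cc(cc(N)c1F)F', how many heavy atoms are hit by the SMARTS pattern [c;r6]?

6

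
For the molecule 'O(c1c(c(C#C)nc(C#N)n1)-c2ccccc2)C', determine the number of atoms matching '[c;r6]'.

Check the 18 heavy atoms by environment: 2× n (aromatic, in 6-ring) → no; 10× c (aromatic, in 6-ring) → match; 4× C (acyclic) → no; 1× O (acyclic) → no; 1× N (acyclic) → no.
That gives 10 matching atoms.

10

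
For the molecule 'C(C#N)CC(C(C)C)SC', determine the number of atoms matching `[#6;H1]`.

2

Check the 10 heavy atoms by environment: 3× C (H3) → no; 2× C (H1) → match; 2× C (H2) → no; 1× C (H0) → no; 1× N (H0) → no; 1× S (H0) → no.
That gives 2 matching atoms.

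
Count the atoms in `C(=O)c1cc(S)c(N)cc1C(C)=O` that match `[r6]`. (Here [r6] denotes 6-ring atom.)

The query [r6] means: r6 matches atoms in a six-membered ring.
Check the 13 heavy atoms by environment: 6× c (aromatic, in 6-ring) → match; 3× C (acyclic) → no; 2× O (acyclic) → no; 1× N (acyclic) → no; 1× S (acyclic) → no.
That gives 6 matching atoms.

6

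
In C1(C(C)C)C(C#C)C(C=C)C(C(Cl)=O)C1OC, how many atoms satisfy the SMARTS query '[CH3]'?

The query [CH3] means: aliphatic carbon with exactly three hydrogens.
Check the 17 heavy atoms by environment: 8× C (H1) → no; 1× C (H2) → no; 2× C (H0) → no; 2× O (H0) → no; 1× Cl (H0) → no; 3× C (H3) → match.
That gives 3 matching atoms.

3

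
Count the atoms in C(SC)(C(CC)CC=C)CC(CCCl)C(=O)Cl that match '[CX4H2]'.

The query [CX4H2] means: sp3 carbon (X4) with exactly two hydrogens.
Check the 17 heavy atoms by environment: 5× C (H2, X4) → match; 3× C (H1, X4) → no; 2× Cl (H0, X1) → no; 1× C (H0, X3) → no; 1× O (H0, X1) → no; 1× S (H0, X2) → no; 2× C (H3, X4) → no; 1× C (H1, X3) → no; 1× C (H2, X3) → no.
That gives 5 matching atoms.

5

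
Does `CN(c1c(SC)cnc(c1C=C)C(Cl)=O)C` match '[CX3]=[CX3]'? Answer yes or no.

Yes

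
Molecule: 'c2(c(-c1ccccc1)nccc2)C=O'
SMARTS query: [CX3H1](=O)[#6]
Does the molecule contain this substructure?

The pattern [CX3H1](=O)[#6] describes an sp2 carbon with one H, double-bonded to O and single-bonded to carbon — an aldehyde.
The molecule carries an aldehyde (-CHO), whose atoms satisfy every constraint of the query, so the pattern matches.

Yes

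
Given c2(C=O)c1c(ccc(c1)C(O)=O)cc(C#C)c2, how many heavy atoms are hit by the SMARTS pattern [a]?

Check the 17 heavy atoms by environment: 10× c (aromatic) → match; 4× C → no; 3× O → no.
That gives 10 matching atoms.

10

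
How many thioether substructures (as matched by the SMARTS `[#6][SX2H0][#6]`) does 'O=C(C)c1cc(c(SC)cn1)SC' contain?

2

[#6][SX2H0][#6] is the SMARTS for a thioether: an aliphatic sulfur bridging two carbons with no H on the sulfur.
The molecule carries 2 separate instances of a methylthio ether (-SCH3) meeting every constraint; each maps to a distinct set of atoms, giving 2 matches.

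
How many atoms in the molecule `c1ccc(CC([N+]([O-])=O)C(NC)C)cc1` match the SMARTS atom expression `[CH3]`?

The query [CH3] means: aliphatic carbon with exactly three hydrogens.
Check the 15 heavy atoms by environment: 1× C (H2) → no; 2× C (H1) → no; 2× C (H3) → match; 1× N (H1) → no; 1× N (charge +1, H0) → no; 1× O (charge -1, H0) → no; 1× O (H0) → no; 1× c (aromatic, H0) → no; 5× c (aromatic, H1) → no.
That gives 2 matching atoms.

2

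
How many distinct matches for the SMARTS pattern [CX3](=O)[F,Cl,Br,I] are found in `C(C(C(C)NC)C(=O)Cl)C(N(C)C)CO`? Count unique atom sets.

[CX3](=O)[F,Cl,Br,I] is the SMARTS for an acyl halide: a carbonyl carbon bonded to a halogen.
Exactly one fragment in the molecule meets all constraints, giving 1 match.

1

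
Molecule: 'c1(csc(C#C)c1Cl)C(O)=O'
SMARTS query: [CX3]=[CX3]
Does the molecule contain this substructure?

No

The pattern [CX3]=[CX3] describes a non-aromatic C=C double bond between two sp2 carbons — an alkene.
The closest candidate here is an ethynyl group (-C#CH), but the C-C bond is a triple bond, not a double bond. No other fragment satisfies the full query, so there is no match.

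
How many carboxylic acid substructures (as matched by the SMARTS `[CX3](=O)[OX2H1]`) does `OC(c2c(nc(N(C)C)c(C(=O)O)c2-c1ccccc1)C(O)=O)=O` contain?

3

[CX3](=O)[OX2H1] is the SMARTS for a carboxylic acid: an sp2 carbon double-bonded to O and single-bonded to an -OH oxygen.
The molecule carries 3 separate instances of a carboxylic acid group (-C(=O)OH) meeting every constraint; each maps to a distinct set of atoms, giving 3 matches.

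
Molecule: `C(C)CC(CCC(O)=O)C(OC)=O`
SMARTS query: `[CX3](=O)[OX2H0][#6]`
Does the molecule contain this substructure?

The pattern [CX3](=O)[OX2H0][#6] describes a carbonyl carbon bonded to an oxygen that is itself bonded to carbon (no H on that O) — an ester.
The molecule carries a methyl-ester group (-C(=O)OCH3), whose atoms satisfy every constraint of the query, so the pattern matches.

Yes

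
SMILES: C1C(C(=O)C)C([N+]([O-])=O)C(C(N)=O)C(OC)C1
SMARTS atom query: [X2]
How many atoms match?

1

Check the 17 heavy atoms by environment: 8× C (X4) → no; 1× O (X2) → match; 1× N (charge +1, X3) → no; 1× O (charge -1, X1) → no; 3× O (X1) → no; 2× C (X3) → no; 1× N (X3) → no.
That gives 1 matching atom.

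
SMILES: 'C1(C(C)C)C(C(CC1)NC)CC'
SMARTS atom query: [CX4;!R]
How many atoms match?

The query [CX4;!R] means: aliphatic carbon with four total connections, not in a ring.
Check the 12 heavy atoms by environment: 5× C (X4, in 5-ring) → no; 1× N (X3, acyclic) → no; 6× C (X4, acyclic) → match.
That gives 6 matching atoms.

6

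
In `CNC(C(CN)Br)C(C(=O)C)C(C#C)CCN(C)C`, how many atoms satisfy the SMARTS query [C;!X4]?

3

The query [C;!X4] means: aliphatic carbon that does not have four total connections.
Check the 19 heavy atoms by environment: 11× C (X4) → no; 3× N (X3) → no; 1× C (X3) → match; 1× O (X1) → no; 1× Br (X1) → no; 2× C (X2) → match.
Summing the matching environments: 1 + 2 = 3 matching atoms.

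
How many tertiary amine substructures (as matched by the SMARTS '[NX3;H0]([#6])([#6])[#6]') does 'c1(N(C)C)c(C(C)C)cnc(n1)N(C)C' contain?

[NX3;H0]([#6])([#6])[#6] is the SMARTS for a tertiary amine: a trivalent nitrogen with no H, bonded to three carbons.
The molecule carries 2 separate instances of a dimethylamino group (-N(CH3)2) meeting every constraint; each maps to a distinct set of atoms, giving 2 matches.

2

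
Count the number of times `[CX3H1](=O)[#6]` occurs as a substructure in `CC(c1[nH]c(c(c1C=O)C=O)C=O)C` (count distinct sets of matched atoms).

[CX3H1](=O)[#6] is the SMARTS for an aldehyde: an sp2 carbon with one H, double-bonded to O and single-bonded to carbon.
The molecule carries 3 separate instances of an aldehyde (-CHO) meeting every constraint; each maps to a distinct set of atoms, giving 3 matches.

3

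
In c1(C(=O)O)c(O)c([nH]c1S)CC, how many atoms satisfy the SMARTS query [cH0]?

4

The query [cH0] means: aromatic carbon with no attached hydrogen (substituted or ring-fusion).
Check the 12 heavy atoms by environment: 1× n (aromatic, H1) → no; 4× c (aromatic, H0) → match; 1× C (H0) → no; 1× O (H0) → no; 2× O (H1) → no; 1× C (H2) → no; 1× C (H3) → no; 1× S (H1) → no.
That gives 4 matching atoms.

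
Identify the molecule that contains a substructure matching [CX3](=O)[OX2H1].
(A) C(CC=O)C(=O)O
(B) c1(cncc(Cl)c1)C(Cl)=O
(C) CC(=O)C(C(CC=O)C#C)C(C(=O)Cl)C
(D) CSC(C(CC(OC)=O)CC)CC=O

A

[CX3](=O)[OX2H1] describes an sp2 carbon double-bonded to O and single-bonded to an -OH oxygen (a carboxylic acid).
(A) contains a carboxylic acid group (-C(=O)OH), which satisfies every atom and bond constraint.
(B) has an acyl chloride (-C(=O)Cl) but the carbonyl is bonded to Cl, not to an -OH oxygen.
(C) has an aldehyde (-CHO) but there is no singly-bonded oxygen on the carbonyl carbon.
(D) has a methyl-ester group (-C(=O)OCH3) but the singly-bonded O has no H (OX2H0, not OX2H1).
So the answer is (A).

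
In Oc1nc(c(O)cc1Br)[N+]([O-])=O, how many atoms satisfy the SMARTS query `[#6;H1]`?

Check the 12 heavy atoms by environment: 1× n (aromatic, H0) → no; 4× c (aromatic, H0) → no; 1× c (aromatic, H1) → match; 2× O (H1) → no; 1× N (charge +1, H0) → no; 1× O (charge -1, H0) → no; 1× O (H0) → no; 1× Br (H0) → no.
That gives 1 matching atom.

1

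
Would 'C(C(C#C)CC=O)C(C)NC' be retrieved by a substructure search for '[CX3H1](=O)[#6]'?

Yes

The pattern [CX3H1](=O)[#6] describes an sp2 carbon with one H, double-bonded to O and single-bonded to carbon — an aldehyde.
The molecule carries an aldehyde (-CHO), whose atoms satisfy every constraint of the query, so the pattern matches.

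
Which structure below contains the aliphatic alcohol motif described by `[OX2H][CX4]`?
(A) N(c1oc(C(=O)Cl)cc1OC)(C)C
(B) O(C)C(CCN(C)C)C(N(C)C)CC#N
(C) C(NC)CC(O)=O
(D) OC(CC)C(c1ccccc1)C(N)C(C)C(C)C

D

[OX2H][CX4] describes a hydroxyl oxygen bound to an sp3 (X4) carbon (an aliphatic alcohol).
(A) has a methoxy ether (-OCH3) but the oxygen has H0 (ether), not H1.
(B) has a methoxy ether (-OCH3) but the oxygen has H0 (ether), not H1.
(C) has a carboxylic acid group (-C(=O)OH) but the -OH is on a CX3 carbonyl carbon, not a CX4 carbon.
(D) contains a hydroxyl group (-OH), which satisfies every atom and bond constraint.
So the answer is (D).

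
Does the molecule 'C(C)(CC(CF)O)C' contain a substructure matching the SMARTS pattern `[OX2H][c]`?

No

The pattern [OX2H][c] describes a hydroxyl oxygen attached to an aromatic carbon — a phenol.
The closest candidate here is a hydroxyl group (-OH), but the -OH is on an aliphatic carbon, not an aromatic c. No other fragment satisfies the full query, so there is no match.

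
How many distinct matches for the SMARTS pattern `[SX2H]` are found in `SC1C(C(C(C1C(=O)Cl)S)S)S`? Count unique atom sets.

[SX2H] is the SMARTS for a thiol: an aliphatic sulfur with two connections, one being H.
The molecule carries 4 separate instances of a thiol (-SH) meeting every constraint; each maps to a distinct set of atoms, giving 4 matches.

4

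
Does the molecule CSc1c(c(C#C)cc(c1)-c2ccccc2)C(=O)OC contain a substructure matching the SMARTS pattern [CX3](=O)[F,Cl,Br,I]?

The pattern [CX3](=O)[F,Cl,Br,I] describes a carbonyl carbon bonded to a halogen — an acyl halide.
The closest candidate here is a methyl-ester group (-C(=O)OCH3), but the carbonyl is bonded to -O-C, not to a halogen. No other fragment satisfies the full query, so there is no match.

No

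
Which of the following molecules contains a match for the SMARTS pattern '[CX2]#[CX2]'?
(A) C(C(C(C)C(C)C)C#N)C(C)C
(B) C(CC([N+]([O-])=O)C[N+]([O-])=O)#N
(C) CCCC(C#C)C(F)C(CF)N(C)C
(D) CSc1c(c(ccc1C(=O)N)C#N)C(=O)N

[CX2]#[CX2] describes a carbon-carbon triple bond (an alkyne).
(A) has a nitrile (-C#N) but the triple bond is C#N, not C#C.
(B) has a nitrile (-C#N) but the triple bond is C#N, not C#C.
(C) contains an ethynyl group (-C#CH), which satisfies every atom and bond constraint.
(D) has a nitrile (-C#N) but the triple bond is C#N, not C#C.
So the answer is (C).

C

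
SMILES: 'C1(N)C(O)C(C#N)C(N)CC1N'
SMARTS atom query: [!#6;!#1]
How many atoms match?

The query [!#6;!#1] means: not carbon and not hydrogen — any heteroatom.
Check the 12 heavy atoms by environment: 7× C → no; 4× N → match; 1× O → match.
Summing the matching environments: 4 + 1 = 5 matching atoms.

5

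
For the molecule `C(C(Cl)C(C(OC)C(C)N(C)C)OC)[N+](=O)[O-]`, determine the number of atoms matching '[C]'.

The query [C] means: uppercase C matches aliphatic (non-aromatic) carbon only.
Check the 17 heavy atoms by environment: 10× C → match; 1× N → no; 1× N (charge +1) → no; 1× O (charge -1) → no; 3× O → no; 1× Cl → no.
That gives 10 matching atoms.

10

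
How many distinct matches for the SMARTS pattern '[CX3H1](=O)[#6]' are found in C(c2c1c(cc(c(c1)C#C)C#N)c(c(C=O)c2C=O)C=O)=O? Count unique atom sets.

4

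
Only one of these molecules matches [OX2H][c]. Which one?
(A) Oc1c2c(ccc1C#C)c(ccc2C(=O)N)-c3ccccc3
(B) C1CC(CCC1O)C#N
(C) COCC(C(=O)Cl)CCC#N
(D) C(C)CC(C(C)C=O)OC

A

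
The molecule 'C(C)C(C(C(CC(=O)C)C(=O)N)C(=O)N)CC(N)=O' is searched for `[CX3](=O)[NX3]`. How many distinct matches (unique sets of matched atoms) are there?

3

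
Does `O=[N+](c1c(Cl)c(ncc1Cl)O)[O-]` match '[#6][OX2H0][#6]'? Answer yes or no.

No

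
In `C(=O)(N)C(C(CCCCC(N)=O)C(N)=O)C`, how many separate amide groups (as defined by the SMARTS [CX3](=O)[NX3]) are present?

3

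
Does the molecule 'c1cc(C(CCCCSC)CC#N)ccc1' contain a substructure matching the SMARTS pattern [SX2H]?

The pattern [SX2H] describes an aliphatic sulfur with two connections, one being H — a thiol.
The closest candidate here is a methylthio ether (-SCH3), but the sulfur has H0 (bonded to two carbons), not H1. No other fragment satisfies the full query, so there is no match.

No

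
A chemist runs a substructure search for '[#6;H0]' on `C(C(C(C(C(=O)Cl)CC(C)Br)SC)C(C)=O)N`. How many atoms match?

2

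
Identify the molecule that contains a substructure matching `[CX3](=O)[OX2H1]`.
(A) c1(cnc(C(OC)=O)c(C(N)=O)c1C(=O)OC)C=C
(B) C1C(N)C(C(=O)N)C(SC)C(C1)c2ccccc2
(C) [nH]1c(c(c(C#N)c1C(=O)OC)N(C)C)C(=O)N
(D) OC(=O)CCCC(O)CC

D

[CX3](=O)[OX2H1] describes an sp2 carbon double-bonded to O and single-bonded to an -OH oxygen (a carboxylic acid).
(A) has a methyl-ester group (-C(=O)OCH3) but the singly-bonded O has no H (OX2H0, not OX2H1).
(B) has a primary amide (-C(=O)NH2) but the carbonyl is bonded to N, not to an -OH oxygen.
(C) has a methyl-ester group (-C(=O)OCH3) but the singly-bonded O has no H (OX2H0, not OX2H1).
(D) contains a carboxylic acid group (-C(=O)OH), which satisfies every atom and bond constraint.
So the answer is (D).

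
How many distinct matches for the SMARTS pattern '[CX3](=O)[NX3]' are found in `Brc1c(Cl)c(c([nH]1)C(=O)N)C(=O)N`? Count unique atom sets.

[CX3](=O)[NX3] is the SMARTS for an amide: a carbonyl carbon bonded to a trivalent nitrogen.
The molecule carries 2 separate instances of a primary amide (-C(=O)NH2) meeting every constraint; each maps to a distinct set of atoms, giving 2 matches.

2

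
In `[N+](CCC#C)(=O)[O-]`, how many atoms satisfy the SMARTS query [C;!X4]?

The query [C;!X4] means: aliphatic carbon that does not have four total connections.
Check the 7 heavy atoms by environment: 2× C (X4) → no; 2× C (X2) → match; 1× N (charge +1, X3) → no; 1× O (charge -1, X1) → no; 1× O (X1) → no.
That gives 2 matching atoms.

2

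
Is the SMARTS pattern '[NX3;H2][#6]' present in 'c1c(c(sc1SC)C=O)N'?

Yes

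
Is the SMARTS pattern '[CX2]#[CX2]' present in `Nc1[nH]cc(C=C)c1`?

The pattern [CX2]#[CX2] describes a carbon-carbon triple bond — an alkyne.
The closest candidate here is a vinyl group (-CH=CH2), but the C=C is a double bond; both carbons are CX3, not CX2. No other fragment satisfies the full query, so there is no match.

No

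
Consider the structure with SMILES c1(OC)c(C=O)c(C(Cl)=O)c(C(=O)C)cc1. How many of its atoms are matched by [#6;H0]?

The query [#6;H0] means: any carbon with no attached hydrogen.
Check the 16 heavy atoms by environment: 2× c (aromatic, H1) → no; 4× c (aromatic, H0) → match; 2× C (H0) → match; 4× O (H0) → no; 2× C (H3) → no; 1× C (H1) → no; 1× Cl (H0) → no.
Summing the matching environments: 4 + 2 = 6 matching atoms.

6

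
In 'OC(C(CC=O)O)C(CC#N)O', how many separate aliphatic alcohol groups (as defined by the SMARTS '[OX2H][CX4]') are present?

[OX2H][CX4] is the SMARTS for an aliphatic alcohol: a hydroxyl oxygen bound to an sp3 (X4) carbon.
The molecule carries 3 separate instances of a hydroxyl group (-OH) meeting every constraint; each maps to a distinct set of atoms, giving 3 matches.

3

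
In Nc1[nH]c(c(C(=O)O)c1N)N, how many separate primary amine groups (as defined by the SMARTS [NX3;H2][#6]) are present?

3

[NX3;H2][#6] is the SMARTS for a primary amine: a trivalent nitrogen with two H attached to carbon.
The molecule carries 3 separate instances of a primary amino group (-NH2) meeting every constraint; each maps to a distinct set of atoms, giving 3 matches.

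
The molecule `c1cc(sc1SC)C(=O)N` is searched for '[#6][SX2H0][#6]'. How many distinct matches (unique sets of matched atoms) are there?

1

[#6][SX2H0][#6] is the SMARTS for a thioether: an aliphatic sulfur bridging two carbons with no H on the sulfur.
Exactly one fragment in the molecule meets all constraints, giving 1 match.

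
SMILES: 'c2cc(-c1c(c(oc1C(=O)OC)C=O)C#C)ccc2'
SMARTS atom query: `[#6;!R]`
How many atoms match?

The query [#6;!R] means: carbon not in any ring.
Check the 19 heavy atoms by environment: 1× o (aromatic, in 5-ring) → no; 4× c (aromatic, in 5-ring) → no; 6× c (aromatic, in 6-ring) → no; 5× C (acyclic) → match; 3× O (acyclic) → no.
That gives 5 matching atoms.

5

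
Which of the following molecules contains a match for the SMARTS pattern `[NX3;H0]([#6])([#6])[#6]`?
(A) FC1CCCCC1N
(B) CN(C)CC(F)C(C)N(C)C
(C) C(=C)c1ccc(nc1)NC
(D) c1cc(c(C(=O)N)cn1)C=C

[NX3;H0]([#6])([#6])[#6] describes a trivalent nitrogen with no H, bonded to three carbons (a tertiary amine).
(A) has a primary amino group (-NH2) but the nitrogen has H2, not H0 with three carbons.
(B) contains a dimethylamino group (-N(CH3)2), which satisfies every atom and bond constraint.
(C) has an N-methylamino group (-NHCH3) but the nitrogen still has one H (H1), not H0.
(D) has a primary amide (-C(=O)NH2) but the amide nitrogen has H2 and only one carbon neighbour.
So the answer is (B).

B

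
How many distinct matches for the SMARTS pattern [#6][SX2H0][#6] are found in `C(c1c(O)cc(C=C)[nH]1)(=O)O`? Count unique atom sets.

0

[#6][SX2H0][#6] is the SMARTS for a thioether: an aliphatic sulfur bridging two carbons with no H on the sulfur.
No fragment in the molecule satisfies every constraint, giving 0 matches.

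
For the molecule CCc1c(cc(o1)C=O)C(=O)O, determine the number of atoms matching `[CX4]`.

2

The query [CX4] means: C with X4: aliphatic carbon with exactly 4 total connections (bonds + H).
Check the 12 heavy atoms by environment: 1× o (aromatic, X2) → no; 4× c (aromatic, X3) → no; 2× C (X4) → match; 2× C (X3) → no; 2× O (X1) → no; 1× O (X2) → no.
That gives 2 matching atoms.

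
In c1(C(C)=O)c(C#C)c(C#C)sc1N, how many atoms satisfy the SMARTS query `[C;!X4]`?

5

The query [C;!X4] means: aliphatic carbon that does not have four total connections.
Check the 13 heavy atoms by environment: 1× s (aromatic, X2) → no; 4× c (aromatic, X3) → no; 4× C (X2) → match; 1× N (X3) → no; 1× C (X3) → match; 1× O (X1) → no; 1× C (X4) → no.
Summing the matching environments: 4 + 1 = 5 matching atoms.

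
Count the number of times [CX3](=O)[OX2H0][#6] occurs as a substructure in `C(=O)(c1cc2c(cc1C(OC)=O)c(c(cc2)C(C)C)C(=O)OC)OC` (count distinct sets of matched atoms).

3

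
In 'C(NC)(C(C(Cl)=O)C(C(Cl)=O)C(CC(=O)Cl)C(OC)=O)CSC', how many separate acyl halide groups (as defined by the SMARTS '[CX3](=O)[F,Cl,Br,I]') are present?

3

[CX3](=O)[F,Cl,Br,I] is the SMARTS for an acyl halide: a carbonyl carbon bonded to a halogen.
The molecule carries 3 separate instances of an acyl chloride (-C(=O)Cl) meeting every constraint; each maps to a distinct set of atoms, giving 3 matches.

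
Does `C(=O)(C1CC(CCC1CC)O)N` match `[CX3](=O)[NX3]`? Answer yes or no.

Yes

The pattern [CX3](=O)[NX3] describes a carbonyl carbon bonded to a trivalent nitrogen — an amide.
The molecule carries a primary amide (-C(=O)NH2), whose atoms satisfy every constraint of the query, so the pattern matches.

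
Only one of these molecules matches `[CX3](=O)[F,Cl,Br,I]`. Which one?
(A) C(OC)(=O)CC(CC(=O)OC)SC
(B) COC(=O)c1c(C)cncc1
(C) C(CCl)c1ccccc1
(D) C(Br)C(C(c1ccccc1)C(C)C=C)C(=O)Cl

D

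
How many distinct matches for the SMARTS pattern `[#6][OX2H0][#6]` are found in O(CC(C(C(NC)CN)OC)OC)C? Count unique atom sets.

3

[#6][OX2H0][#6] is the SMARTS for an ether: an aliphatic oxygen bridging two carbons with no H on the oxygen.
The molecule carries 3 separate instances of a methoxy ether (-OCH3) meeting every constraint; each maps to a distinct set of atoms, giving 3 matches.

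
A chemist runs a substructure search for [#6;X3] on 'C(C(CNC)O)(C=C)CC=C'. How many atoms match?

Check the 11 heavy atoms by environment: 5× C (X4) → no; 1× N (X3) → no; 1× O (X2) → no; 4× C (X3) → match.
That gives 4 matching atoms.

4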